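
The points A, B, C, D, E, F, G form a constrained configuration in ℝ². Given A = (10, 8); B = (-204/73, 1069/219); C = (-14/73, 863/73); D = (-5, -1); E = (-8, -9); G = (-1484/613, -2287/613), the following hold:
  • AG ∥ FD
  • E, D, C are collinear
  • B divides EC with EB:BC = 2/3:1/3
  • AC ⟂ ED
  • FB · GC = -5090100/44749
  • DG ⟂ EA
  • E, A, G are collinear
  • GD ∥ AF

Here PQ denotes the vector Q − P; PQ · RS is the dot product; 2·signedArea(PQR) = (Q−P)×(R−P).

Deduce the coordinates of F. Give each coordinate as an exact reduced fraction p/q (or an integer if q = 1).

F = (4549/613, 6578/613)

1. F_x = 4549/613  [AG ∥ FD ∩ GD ∥ AF]
2. F_y = 6578/613  [AG ∥ FD ∩ GD ∥ AF]
   → F = (4549/613, 6578/613)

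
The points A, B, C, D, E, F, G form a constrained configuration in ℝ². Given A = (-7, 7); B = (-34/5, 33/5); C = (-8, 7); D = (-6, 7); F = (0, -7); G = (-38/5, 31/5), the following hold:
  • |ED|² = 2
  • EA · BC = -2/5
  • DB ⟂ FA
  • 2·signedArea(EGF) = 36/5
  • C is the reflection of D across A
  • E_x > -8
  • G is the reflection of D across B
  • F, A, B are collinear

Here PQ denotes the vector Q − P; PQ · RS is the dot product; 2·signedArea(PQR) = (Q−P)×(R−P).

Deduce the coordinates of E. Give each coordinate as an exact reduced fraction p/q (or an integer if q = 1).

1. E_x = -37/5  [2·signedArea(EGF) = 36/5 ∩ EA · BC = -2/5]
2. E_y = 34/5  [2·signedArea(EGF) = 36/5 ∩ EA · BC = -2/5]
   → E = (-37/5, 34/5)

E = (-37/5, 34/5)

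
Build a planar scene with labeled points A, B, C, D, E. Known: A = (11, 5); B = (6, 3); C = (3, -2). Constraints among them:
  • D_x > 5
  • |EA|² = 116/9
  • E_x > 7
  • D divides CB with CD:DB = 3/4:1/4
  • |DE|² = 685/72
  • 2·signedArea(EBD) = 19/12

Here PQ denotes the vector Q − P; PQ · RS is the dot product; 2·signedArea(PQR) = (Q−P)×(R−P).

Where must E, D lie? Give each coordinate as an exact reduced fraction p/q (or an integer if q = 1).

D = (21/4, 7/4)
E = (23/3, 11/3)

1. D_x = 21/4  [D divides CB with CD:DB = 3/4:1/4]
2. D_y = 7/4  [D divides CB with CD:DB = 3/4:1/4]
   → D = (21/4, 7/4)
3. E_x = 23/3  [line 5/4·x + -3/4·y + -41/6 = 0 ∩ |DE|² = 685/72]
4. E_y = 11/3  [line 5/4·x + -3/4·y + -41/6 = 0 ∩ |DE|² = 685/72]
   → E = (23/3, 11/3)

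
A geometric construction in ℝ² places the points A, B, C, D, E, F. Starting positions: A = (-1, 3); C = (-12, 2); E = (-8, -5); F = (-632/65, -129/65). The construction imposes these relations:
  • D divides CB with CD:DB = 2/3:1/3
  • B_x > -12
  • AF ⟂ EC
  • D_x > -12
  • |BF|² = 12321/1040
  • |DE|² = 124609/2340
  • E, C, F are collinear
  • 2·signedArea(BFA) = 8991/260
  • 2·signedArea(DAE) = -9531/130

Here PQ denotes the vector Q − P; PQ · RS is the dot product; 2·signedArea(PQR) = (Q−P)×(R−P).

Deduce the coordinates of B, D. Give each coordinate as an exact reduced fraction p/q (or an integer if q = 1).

1. B_x = -743/65  [line -324/65·x + 567/65·y + -17091/260 = 0 ∩ |BF|² = 12321/1040]
2. B_y = 261/260  [line -324/65·x + 567/65·y + -17091/260 = 0 ∩ |BF|² = 12321/1040]
   → B = (-743/65, 261/260)
3. D_x = -2266/195  [D divides CB with CD:DB = 2/3:1/3]
4. D_y = 521/390  [D divides CB with CD:DB = 2/3:1/3]
   → D = (-2266/195, 521/390)

B = (-743/65, 261/260)
D = (-2266/195, 521/390)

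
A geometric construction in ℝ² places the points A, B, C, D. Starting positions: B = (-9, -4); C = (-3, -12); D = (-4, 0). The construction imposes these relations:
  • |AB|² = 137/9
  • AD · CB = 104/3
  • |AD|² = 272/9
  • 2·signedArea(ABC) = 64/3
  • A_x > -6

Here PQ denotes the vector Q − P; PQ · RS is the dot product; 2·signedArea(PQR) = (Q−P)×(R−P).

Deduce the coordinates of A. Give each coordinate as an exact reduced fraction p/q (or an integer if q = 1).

1. A_x = -16/3  [2·signedArea(ABC) = 64/3 ∩ AD · CB = 104/3]
2. A_y = -16/3  [2·signedArea(ABC) = 64/3 ∩ AD · CB = 104/3]
   → A = (-16/3, -16/3)

A = (-16/3, -16/3)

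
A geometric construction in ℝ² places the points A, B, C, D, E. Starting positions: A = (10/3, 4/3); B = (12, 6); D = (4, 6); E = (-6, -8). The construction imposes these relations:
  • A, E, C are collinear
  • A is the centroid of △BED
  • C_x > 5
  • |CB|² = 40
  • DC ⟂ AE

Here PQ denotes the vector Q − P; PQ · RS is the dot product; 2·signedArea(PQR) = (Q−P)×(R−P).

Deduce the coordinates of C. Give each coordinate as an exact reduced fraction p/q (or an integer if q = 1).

C = (6, 4)

1. C_x = 6  [A, E, C are collinear ∩ DC ⟂ AE]
2. C_y = 4  [A, E, C are collinear ∩ DC ⟂ AE]
   → C = (6, 4)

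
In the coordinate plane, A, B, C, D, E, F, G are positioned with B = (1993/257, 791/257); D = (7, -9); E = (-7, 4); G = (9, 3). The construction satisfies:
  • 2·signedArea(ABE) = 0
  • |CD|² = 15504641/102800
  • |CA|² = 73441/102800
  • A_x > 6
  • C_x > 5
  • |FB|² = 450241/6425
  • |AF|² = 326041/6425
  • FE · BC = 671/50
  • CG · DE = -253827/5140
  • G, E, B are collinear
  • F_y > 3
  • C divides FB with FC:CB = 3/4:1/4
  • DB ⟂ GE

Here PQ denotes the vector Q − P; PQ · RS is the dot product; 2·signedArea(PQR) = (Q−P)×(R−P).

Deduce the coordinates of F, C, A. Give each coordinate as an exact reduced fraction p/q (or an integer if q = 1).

A = (1673/257, 811/257)
C = (7281/1285, 16491/5140)
F = (-3/5, 18/5)

1. C_x = 7281/1285  [line 14·x + -13·y + -193353/5140 = 0 ∩ |CD|² = 15504641/102800]
2. C_y = 16491/5140  [line 14·x + -13·y + -193353/5140 = 0 ∩ |CD|² = 15504641/102800]
   → C = (7281/1285, 16491/5140)
3. A_x = 1673/257  [line -237/257·x + -3792/257·y + 13509/257 = 0 ∩ |CA|² = 73441/102800]
4. A_y = 811/257  [line -237/257·x + -3792/257·y + 13509/257 = 0 ∩ |CA|² = 73441/102800]
   → A = (1673/257, 811/257)
5. F_x = -3/5  [FE · BC = 671/50 ∩ C divides FB with FC:CB = 3/4:1/4]
6. F_y = 18/5  [FE · BC = 671/50 ∩ C divides FB with FC:CB = 3/4:1/4]
   → F = (-3/5, 18/5)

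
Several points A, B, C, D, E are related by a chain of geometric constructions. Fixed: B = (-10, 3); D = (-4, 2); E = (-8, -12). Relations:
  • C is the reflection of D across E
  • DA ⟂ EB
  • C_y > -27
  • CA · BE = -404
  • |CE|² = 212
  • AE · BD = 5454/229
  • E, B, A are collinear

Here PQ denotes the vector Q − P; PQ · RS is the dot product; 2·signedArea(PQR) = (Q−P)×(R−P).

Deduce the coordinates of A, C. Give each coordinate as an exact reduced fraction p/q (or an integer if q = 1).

1. A_x = -2236/229  [E, B, A are collinear ∩ DA ⟂ EB]
2. A_y = 282/229  [E, B, A are collinear ∩ DA ⟂ EB]
   → A = (-2236/229, 282/229)
3. C_x = -12  [C is the reflection of D across E]
4. C_y = -26  [C is the reflection of D across E]
   → C = (-12, -26)

A = (-2236/229, 282/229)
C = (-12, -26)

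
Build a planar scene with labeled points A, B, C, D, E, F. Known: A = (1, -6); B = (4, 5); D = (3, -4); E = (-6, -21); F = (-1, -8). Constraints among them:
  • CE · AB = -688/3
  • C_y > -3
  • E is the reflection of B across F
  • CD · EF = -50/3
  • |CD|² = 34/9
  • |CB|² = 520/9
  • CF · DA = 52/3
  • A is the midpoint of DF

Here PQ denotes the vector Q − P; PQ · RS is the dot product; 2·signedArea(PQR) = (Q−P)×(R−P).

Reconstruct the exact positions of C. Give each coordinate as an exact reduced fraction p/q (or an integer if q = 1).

C = (2, -7/3)

1. C_x = 2  [CE · AB = -688/3 ∩ CD · EF = -50/3]
2. C_y = -7/3  [CE · AB = -688/3 ∩ CD · EF = -50/3]
   → C = (2, -7/3)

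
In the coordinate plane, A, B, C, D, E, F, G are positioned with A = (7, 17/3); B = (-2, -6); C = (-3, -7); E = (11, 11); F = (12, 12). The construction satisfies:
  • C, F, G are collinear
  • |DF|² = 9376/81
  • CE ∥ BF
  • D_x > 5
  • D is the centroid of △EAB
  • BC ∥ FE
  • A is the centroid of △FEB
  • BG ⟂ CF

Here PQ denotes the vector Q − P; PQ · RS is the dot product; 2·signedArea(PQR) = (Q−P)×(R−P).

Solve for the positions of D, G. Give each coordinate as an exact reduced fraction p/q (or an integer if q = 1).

D = (16/3, 32/9)
G = (-624/293, -1728/293)

1. D_x = 16/3  [D is the centroid of △EAB]
2. D_y = 32/9  [D is the centroid of △EAB]
   → D = (16/3, 32/9)
3. G_x = -624/293  [C, F, G are collinear ∩ BG ⟂ CF]
4. G_y = -1728/293  [C, F, G are collinear ∩ BG ⟂ CF]
   → G = (-624/293, -1728/293)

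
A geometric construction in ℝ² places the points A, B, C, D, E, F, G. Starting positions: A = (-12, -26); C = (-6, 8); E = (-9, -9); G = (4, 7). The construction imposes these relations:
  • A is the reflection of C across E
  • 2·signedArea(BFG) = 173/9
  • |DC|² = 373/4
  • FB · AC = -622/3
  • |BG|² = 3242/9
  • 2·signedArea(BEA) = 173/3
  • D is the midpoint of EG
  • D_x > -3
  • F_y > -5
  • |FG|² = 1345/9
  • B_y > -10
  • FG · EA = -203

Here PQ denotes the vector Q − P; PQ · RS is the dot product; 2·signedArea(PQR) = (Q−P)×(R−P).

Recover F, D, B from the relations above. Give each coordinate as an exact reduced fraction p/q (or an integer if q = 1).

B = (-17/3, -28/3)
D = (-5/2, -1)
F = (-4/3, -4)

1. F_x = -4/3  [line 3·x + 17·y + 72 = 0 ∩ |FG|² = 1345/9]
2. F_y = -4  [line 3·x + 17·y + 72 = 0 ∩ |FG|² = 1345/9]
   → F = (-4/3, -4)
3. D_x = -5/2  [D is the midpoint of EG]
4. D_y = -1  [D is the midpoint of EG]
   → D = (-5/2, -1)
5. B_x = -17/3  [2·signedArea(BEA) = 173/3 ∩ FB · AC = -622/3]
6. B_y = -28/3  [2·signedArea(BEA) = 173/3 ∩ FB · AC = -622/3]
   → B = (-17/3, -28/3)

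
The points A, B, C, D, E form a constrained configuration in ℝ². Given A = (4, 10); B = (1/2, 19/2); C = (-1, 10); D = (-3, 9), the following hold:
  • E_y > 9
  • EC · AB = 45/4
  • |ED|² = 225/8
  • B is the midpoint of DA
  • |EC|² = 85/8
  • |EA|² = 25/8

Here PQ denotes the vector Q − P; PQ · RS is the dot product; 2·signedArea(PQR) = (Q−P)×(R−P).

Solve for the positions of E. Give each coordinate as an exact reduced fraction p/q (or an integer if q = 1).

E = (9/4, 39/4)

1. E_x = 9/4  [line 7/2·x + 1/2·y + -51/4 = 0 ∩ |ED|² = 225/8]
2. E_y = 39/4  [line 7/2·x + 1/2·y + -51/4 = 0 ∩ |ED|² = 225/8]
   → E = (9/4, 39/4)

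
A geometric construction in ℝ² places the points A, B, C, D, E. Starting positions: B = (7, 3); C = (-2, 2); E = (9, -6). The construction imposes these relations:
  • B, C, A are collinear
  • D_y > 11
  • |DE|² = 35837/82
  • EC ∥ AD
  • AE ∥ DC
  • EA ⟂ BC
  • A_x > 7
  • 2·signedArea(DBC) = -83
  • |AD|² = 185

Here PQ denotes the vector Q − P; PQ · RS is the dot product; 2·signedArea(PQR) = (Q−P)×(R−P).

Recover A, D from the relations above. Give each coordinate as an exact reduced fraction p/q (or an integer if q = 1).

A = (655/82, 255/82)
D = (-247/82, 911/82)

1. A_x = 655/82  [B, C, A are collinear ∩ EA ⟂ BC]
2. A_y = 255/82  [B, C, A are collinear ∩ EA ⟂ BC]
   → A = (655/82, 255/82)
3. D_x = -247/82  [AE ∥ DC ∩ EC ∥ AD]
4. D_y = 911/82  [AE ∥ DC ∩ EC ∥ AD]
   → D = (-247/82, 911/82)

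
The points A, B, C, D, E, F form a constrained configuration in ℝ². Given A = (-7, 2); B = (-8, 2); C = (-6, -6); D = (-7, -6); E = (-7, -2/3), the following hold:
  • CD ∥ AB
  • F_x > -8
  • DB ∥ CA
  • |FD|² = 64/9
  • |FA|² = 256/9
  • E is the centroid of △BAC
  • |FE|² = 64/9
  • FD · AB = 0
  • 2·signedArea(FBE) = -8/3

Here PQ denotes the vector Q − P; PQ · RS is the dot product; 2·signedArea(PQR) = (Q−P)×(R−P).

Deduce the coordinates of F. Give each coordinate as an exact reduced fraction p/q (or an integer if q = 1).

F = (-7, -10/3)

1. F_x = -7  [FD · AB = 0 ∩ 2·signedArea(FBE) = -8/3]
2. F_y = -10/3  [FD · AB = 0 ∩ 2·signedArea(FBE) = -8/3]
   → F = (-7, -10/3)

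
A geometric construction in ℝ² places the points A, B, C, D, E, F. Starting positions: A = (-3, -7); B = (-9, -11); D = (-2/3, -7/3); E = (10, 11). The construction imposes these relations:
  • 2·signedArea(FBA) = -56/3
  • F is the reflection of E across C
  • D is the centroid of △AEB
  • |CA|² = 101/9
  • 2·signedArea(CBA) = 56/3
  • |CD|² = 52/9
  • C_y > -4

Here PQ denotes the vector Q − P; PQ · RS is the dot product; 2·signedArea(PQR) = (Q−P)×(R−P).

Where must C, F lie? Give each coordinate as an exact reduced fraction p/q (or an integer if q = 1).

1. C_x = -8/3  [line -4·x + 6·y + 34/3 = 0 ∩ |CA|² = 101/9]
2. C_y = -11/3  [line -4·x + 6·y + 34/3 = 0 ∩ |CA|² = 101/9]
   → C = (-8/3, -11/3)
3. F_x = -46/3  [F is the reflection of E across C]
4. F_y = -55/3  [F is the reflection of E across C]
   → F = (-46/3, -55/3)

C = (-8/3, -11/3)
F = (-46/3, -55/3)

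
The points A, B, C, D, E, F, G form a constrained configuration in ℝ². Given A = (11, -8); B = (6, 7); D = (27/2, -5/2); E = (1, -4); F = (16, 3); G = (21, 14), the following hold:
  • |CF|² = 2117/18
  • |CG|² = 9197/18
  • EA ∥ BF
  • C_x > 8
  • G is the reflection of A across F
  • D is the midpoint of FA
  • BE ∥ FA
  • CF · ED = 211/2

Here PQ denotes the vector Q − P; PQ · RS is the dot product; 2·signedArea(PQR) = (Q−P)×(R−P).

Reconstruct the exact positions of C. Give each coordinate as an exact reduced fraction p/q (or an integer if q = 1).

1. C_x = 17/2  [line -25/2·x + -3/2·y + 99 = 0 ∩ |CF|² = 2117/18]
2. C_y = -29/6  [line -25/2·x + -3/2·y + 99 = 0 ∩ |CF|² = 2117/18]
   → C = (17/2, -29/6)

C = (17/2, -29/6)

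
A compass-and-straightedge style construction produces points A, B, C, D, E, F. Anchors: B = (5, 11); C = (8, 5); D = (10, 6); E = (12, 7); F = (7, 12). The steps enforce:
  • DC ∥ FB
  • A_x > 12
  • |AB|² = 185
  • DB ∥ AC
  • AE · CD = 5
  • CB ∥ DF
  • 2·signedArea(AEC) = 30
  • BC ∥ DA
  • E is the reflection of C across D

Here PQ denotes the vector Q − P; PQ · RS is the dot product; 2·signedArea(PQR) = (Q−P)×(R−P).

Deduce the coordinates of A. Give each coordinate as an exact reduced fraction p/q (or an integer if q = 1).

1. A_x = 13  [DB ∥ AC ∩ BC ∥ DA]
2. A_y = 0  [DB ∥ AC ∩ BC ∥ DA]
   → A = (13, 0)

A = (13, 0)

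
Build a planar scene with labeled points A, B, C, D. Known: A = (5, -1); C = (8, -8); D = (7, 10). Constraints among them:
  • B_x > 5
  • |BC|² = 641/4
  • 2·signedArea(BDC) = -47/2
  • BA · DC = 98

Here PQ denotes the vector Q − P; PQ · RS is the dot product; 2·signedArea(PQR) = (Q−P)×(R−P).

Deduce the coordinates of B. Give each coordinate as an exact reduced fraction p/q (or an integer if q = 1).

B = (6, 9/2)

1. B_x = 6  [2·signedArea(BDC) = -47/2 ∩ BA · DC = 98]
2. B_y = 9/2  [2·signedArea(BDC) = -47/2 ∩ BA · DC = 98]
   → B = (6, 9/2)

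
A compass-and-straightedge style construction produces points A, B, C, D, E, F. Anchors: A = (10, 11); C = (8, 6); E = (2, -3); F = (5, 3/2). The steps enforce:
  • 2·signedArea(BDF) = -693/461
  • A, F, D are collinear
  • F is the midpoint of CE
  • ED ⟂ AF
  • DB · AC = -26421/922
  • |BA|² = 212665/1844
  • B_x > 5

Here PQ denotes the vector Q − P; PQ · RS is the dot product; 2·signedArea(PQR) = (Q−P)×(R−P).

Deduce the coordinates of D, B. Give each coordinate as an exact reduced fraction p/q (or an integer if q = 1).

1. D_x = 1150/461  [A, F, D are collinear ∩ ED ⟂ AF]
2. D_y = -1503/461  [A, F, D are collinear ∩ ED ⟂ AF]
   → D = (1150/461, -1503/461)
3. B_x = 2419/461  [2·signedArea(BDF) = -693/461 ∩ DB · AC = -26421/922]
4. B_y = 1263/922  [2·signedArea(BDF) = -693/461 ∩ DB · AC = -26421/922]
   → B = (2419/461, 1263/922)

B = (2419/461, 1263/922)
D = (1150/461, -1503/461)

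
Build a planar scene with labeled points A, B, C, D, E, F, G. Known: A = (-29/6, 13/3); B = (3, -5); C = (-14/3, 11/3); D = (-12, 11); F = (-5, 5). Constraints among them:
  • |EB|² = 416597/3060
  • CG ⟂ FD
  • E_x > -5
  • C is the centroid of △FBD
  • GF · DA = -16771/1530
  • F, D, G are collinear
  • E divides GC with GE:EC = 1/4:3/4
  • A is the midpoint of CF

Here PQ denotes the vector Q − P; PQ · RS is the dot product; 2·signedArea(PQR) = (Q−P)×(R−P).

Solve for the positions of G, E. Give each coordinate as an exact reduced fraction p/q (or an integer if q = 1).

1. G_x = -1058/255  [F, D, G are collinear ∩ CG ⟂ FD]
2. G_y = 363/85  [F, D, G are collinear ∩ CG ⟂ FD]
   → G = (-1058/255, 363/85)
3. E_x = -1091/255  [E divides GC with GE:EC = 1/4:3/4]
4. E_y = 2101/510  [E divides GC with GE:EC = 1/4:3/4]
   → E = (-1091/255, 2101/510)

E = (-1091/255, 2101/510)
G = (-1058/255, 363/85)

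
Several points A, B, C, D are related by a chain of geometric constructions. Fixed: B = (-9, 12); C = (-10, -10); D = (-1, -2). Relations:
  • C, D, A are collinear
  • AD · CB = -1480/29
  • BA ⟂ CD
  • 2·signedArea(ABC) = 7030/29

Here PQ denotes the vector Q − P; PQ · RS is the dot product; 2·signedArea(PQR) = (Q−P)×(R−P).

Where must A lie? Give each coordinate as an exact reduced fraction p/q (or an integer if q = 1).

1. A_x = 43/29  [C, D, A are collinear ∩ BA ⟂ CD]
2. A_y = 6/29  [C, D, A are collinear ∩ BA ⟂ CD]
   → A = (43/29, 6/29)

A = (43/29, 6/29)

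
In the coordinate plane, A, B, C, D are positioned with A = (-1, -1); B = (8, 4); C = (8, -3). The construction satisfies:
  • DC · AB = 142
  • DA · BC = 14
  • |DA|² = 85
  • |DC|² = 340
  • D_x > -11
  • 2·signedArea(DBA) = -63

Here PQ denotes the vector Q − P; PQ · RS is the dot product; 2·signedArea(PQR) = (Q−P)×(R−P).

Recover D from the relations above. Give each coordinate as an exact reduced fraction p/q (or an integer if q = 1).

1. D_x = -10  [DA · BC = 14 ∩ DC · AB = 142]
2. D_y = 1  [DA · BC = 14 ∩ DC · AB = 142]
   → D = (-10, 1)

D = (-10, 1)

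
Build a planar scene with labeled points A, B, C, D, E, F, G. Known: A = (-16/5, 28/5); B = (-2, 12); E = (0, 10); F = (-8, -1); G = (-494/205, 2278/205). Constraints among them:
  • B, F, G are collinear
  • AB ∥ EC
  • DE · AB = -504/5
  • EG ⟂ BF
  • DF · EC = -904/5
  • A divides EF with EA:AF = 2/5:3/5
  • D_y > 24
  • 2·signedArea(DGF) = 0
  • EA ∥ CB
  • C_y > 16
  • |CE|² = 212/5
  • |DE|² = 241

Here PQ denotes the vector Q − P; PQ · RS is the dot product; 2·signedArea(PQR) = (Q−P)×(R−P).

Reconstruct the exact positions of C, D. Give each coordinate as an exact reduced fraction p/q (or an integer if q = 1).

1. C_x = 6/5  [EA ∥ CB ∩ AB ∥ EC]
2. C_y = 82/5  [EA ∥ CB ∩ AB ∥ EC]
   → C = (6/5, 82/5)
3. D_x = 4  [2·signedArea(DGF) = 0 ∩ DF · EC = -904/5]
4. D_y = 25  [2·signedArea(DGF) = 0 ∩ DF · EC = -904/5]
   → D = (4, 25)

C = (6/5, 82/5)
D = (4, 25)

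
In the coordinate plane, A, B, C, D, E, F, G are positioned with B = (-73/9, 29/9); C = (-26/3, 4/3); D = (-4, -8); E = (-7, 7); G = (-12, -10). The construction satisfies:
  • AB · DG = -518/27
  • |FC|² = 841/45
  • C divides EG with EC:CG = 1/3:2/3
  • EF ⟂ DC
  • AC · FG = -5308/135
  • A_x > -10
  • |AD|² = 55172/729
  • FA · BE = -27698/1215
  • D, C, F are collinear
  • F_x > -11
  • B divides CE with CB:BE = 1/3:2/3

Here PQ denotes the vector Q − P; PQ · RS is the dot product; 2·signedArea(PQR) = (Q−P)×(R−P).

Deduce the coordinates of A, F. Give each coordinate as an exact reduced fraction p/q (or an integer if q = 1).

A = (-254/27, -32/27)
F = (-53/5, 26/5)

1. F_x = -53/5  [D, C, F are collinear ∩ EF ⟂ DC]
2. F_y = 26/5  [D, C, F are collinear ∩ EF ⟂ DC]
   → F = (-53/5, 26/5)
3. A_x = -254/27  [AC · FG = -5308/135 ∩ FA · BE = -27698/1215]
4. A_y = -32/27  [AC · FG = -5308/135 ∩ FA · BE = -27698/1215]
   → A = (-254/27, -32/27)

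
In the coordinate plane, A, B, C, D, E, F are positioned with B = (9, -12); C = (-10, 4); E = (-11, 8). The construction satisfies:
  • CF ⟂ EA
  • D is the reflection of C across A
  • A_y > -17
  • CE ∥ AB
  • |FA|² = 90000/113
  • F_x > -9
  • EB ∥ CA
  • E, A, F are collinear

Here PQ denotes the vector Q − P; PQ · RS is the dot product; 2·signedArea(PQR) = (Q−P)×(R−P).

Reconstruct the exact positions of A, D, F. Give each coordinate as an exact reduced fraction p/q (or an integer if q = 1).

A = (10, -16)
D = (30, -36)
F = (-970/113, 592/113)

1. A_x = 10  [CE ∥ AB ∩ EB ∥ CA]
2. A_y = -16  [CE ∥ AB ∩ EB ∥ CA]
   → A = (10, -16)
3. D_x = 30  [D is the reflection of C across A]
4. D_y = -36  [D is the reflection of C across A]
   → D = (30, -36)
5. F_x = -970/113  [E, A, F are collinear ∩ CF ⟂ EA]
6. F_y = 592/113  [E, A, F are collinear ∩ CF ⟂ EA]
   → F = (-970/113, 592/113)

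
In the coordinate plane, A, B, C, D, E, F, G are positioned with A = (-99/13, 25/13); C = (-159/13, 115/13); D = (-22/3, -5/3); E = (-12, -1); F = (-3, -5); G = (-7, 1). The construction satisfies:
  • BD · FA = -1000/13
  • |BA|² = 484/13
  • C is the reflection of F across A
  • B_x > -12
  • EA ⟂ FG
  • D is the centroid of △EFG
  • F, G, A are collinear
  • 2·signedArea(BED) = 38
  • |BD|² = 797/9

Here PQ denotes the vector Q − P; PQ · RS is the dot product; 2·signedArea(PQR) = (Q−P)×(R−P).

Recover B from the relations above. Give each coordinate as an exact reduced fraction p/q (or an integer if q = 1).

1. B_x = -11  [BD · FA = -1000/13 ∩ 2·signedArea(BED) = 38]
2. B_y = 7  [BD · FA = -1000/13 ∩ 2·signedArea(BED) = 38]
   → B = (-11, 7)

B = (-11, 7)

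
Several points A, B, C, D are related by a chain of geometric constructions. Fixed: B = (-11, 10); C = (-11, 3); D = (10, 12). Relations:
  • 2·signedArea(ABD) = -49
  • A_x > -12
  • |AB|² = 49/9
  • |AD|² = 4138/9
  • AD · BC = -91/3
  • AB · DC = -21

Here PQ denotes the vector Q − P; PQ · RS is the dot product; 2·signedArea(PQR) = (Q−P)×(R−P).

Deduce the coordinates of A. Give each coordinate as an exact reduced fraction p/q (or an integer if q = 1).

A = (-11, 23/3)

1. A_x = -11  [AD · BC = -91/3 ∩ AB · DC = -21]
2. A_y = 23/3  [AD · BC = -91/3 ∩ AB · DC = -21]
   → A = (-11, 23/3)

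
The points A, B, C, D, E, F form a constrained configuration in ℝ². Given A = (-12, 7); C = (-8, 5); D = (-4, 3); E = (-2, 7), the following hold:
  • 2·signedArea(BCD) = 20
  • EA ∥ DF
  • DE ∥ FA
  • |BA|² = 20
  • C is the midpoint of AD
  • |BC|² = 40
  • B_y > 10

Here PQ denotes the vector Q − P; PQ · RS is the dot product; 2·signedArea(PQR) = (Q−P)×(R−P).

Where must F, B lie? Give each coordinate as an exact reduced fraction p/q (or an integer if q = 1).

B = (-10, 11)
F = (-14, 3)

1. F_x = -14  [DE ∥ FA ∩ EA ∥ DF]
2. F_y = 3  [DE ∥ FA ∩ EA ∥ DF]
   → F = (-14, 3)
3. B_x = -10  [line 2·x + 4·y + -24 = 0 ∩ |BC|² = 40]
4. B_y = 11  [line 2·x + 4·y + -24 = 0 ∩ |BC|² = 40]
   → B = (-10, 11)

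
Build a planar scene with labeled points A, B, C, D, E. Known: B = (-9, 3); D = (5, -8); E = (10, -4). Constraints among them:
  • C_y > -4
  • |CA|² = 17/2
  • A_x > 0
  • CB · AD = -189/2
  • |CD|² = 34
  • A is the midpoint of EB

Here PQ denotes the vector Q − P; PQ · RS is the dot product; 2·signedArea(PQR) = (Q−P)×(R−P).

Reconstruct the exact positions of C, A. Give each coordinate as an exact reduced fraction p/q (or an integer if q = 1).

A = (1/2, -1/2)
C = (2, -3)

1. A_x = 1/2  [A is the midpoint of EB]
2. A_y = -1/2  [A is the midpoint of EB]
   → A = (1/2, -1/2)
3. C_x = 2  [line -9/2·x + 15/2·y + 63/2 = 0 ∩ |CA|² = 17/2]
4. C_y = -3  [line -9/2·x + 15/2·y + 63/2 = 0 ∩ |CA|² = 17/2]
   → C = (2, -3)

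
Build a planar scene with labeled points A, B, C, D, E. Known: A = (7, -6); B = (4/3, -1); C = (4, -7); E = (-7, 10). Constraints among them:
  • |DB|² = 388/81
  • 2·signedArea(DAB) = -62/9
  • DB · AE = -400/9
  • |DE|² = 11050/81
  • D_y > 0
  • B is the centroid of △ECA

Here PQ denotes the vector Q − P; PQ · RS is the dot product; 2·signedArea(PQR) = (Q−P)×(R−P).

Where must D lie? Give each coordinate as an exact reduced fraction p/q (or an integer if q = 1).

1. D_x = 4/9  [2·signedArea(DAB) = -62/9 ∩ DB · AE = -400/9]
2. D_y = 1  [2·signedArea(DAB) = -62/9 ∩ DB · AE = -400/9]
   → D = (4/9, 1)

D = (4/9, 1)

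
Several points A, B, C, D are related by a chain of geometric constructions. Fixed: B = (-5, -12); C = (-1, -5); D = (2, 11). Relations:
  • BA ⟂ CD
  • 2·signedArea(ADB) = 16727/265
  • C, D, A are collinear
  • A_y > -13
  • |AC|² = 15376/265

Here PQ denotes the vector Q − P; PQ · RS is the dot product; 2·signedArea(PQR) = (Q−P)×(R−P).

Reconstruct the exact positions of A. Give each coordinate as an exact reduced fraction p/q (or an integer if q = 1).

A = (-637/265, -3309/265)

1. A_x = -637/265  [C, D, A are collinear ∩ BA ⟂ CD]
2. A_y = -3309/265  [C, D, A are collinear ∩ BA ⟂ CD]
   → A = (-637/265, -3309/265)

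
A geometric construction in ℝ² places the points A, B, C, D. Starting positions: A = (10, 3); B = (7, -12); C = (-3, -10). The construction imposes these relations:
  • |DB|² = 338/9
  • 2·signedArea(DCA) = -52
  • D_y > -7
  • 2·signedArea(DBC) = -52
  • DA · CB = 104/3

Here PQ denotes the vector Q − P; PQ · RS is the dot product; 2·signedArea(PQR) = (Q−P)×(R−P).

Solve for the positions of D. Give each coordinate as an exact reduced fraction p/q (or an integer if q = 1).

1. D_x = 14/3  [2·signedArea(DBC) = -52 ∩ DA · CB = 104/3]
2. D_y = -19/3  [2·signedArea(DBC) = -52 ∩ DA · CB = 104/3]
   → D = (14/3, -19/3)

D = (14/3, -19/3)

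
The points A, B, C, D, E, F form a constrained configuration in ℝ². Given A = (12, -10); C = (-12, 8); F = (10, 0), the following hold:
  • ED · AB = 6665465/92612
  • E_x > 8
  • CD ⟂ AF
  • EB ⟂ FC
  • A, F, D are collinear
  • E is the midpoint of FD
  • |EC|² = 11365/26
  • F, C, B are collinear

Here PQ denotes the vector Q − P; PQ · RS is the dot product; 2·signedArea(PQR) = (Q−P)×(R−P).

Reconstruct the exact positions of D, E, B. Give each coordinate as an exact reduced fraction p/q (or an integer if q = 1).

1. D_x = 99/13  [A, F, D are collinear ∩ CD ⟂ AF]
2. D_y = 155/13  [A, F, D are collinear ∩ CD ⟂ AF]
   → D = (99/13, 155/13)
3. E_x = 229/26  [E is the midpoint of FD]
4. E_y = 155/26  [E is the midpoint of FD]
   → E = (229/26, 155/26)
5. B_x = 25049/3562  [F, C, B are collinear ∩ EB ⟂ FC]
6. B_y = 1922/1781  [F, C, B are collinear ∩ EB ⟂ FC]
   → B = (25049/3562, 1922/1781)

B = (25049/3562, 1922/1781)
D = (99/13, 155/13)
E = (229/26, 155/26)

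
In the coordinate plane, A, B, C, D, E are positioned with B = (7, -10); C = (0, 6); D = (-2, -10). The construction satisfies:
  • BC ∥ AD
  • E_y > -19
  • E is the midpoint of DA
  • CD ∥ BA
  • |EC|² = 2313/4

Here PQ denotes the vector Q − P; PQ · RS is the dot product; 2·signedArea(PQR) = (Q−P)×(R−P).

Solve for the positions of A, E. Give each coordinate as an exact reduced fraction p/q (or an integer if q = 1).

A = (5, -26)
E = (3/2, -18)

1. A_x = 5  [BC ∥ AD ∩ CD ∥ BA]
2. A_y = -26  [BC ∥ AD ∩ CD ∥ BA]
   → A = (5, -26)
3. E_x = 3/2  [E is the midpoint of DA]
4. E_y = -18  [E is the midpoint of DA]
   → E = (3/2, -18)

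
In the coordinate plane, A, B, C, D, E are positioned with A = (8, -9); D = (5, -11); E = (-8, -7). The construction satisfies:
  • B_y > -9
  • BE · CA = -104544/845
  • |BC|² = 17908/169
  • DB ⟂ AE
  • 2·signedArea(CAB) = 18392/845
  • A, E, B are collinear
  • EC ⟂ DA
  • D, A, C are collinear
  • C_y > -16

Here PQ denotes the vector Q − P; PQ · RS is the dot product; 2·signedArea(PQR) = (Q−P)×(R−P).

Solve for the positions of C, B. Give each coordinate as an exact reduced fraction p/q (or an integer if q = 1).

B = (344/65, -563/65)
C = (-28/13, -205/13)

1. C_x = -28/13  [D, A, C are collinear ∩ EC ⟂ DA]
2. C_y = -205/13  [D, A, C are collinear ∩ EC ⟂ DA]
   → C = (-28/13, -205/13)
3. B_x = 344/65  [A, E, B are collinear ∩ DB ⟂ AE]
4. B_y = -563/65  [A, E, B are collinear ∩ DB ⟂ AE]
   → B = (344/65, -563/65)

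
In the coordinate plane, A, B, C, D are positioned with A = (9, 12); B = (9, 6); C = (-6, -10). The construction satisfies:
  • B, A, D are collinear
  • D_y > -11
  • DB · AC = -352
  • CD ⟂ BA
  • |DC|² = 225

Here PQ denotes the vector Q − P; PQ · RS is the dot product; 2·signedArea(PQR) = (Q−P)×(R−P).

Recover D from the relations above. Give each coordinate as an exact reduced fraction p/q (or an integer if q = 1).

D = (9, -10)

1. D_x = 9  [B, A, D are collinear ∩ CD ⟂ BA]
2. D_y = -10  [B, A, D are collinear ∩ CD ⟂ BA]
   → D = (9, -10)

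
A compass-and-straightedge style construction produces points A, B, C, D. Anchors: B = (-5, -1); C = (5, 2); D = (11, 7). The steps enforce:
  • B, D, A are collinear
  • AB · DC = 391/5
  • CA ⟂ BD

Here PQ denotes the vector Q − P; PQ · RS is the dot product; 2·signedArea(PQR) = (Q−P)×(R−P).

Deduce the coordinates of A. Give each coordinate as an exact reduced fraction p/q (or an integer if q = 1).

A = (21/5, 18/5)

1. A_x = 21/5  [B, D, A are collinear ∩ CA ⟂ BD]
2. A_y = 18/5  [B, D, A are collinear ∩ CA ⟂ BD]
   → A = (21/5, 18/5)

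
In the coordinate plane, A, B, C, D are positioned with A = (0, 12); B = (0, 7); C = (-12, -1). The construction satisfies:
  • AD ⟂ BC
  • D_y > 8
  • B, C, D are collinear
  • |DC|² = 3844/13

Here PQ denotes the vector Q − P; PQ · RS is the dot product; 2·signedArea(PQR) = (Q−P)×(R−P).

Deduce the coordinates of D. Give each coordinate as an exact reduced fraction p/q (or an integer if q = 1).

D = (30/13, 111/13)

1. D_x = 30/13  [B, C, D are collinear ∩ AD ⟂ BC]
2. D_y = 111/13  [B, C, D are collinear ∩ AD ⟂ BC]
   → D = (30/13, 111/13)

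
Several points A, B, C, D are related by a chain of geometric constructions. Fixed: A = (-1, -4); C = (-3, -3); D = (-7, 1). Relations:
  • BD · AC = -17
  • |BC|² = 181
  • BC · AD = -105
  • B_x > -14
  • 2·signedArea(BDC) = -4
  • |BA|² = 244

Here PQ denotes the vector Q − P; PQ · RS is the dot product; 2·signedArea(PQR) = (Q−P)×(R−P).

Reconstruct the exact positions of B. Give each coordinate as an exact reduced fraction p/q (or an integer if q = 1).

B = (-13, 6)

1. B_x = -13  [2·signedArea(BDC) = -4 ∩ BD · AC = -17]
2. B_y = 6  [2·signedArea(BDC) = -4 ∩ BD · AC = -17]
   → B = (-13, 6)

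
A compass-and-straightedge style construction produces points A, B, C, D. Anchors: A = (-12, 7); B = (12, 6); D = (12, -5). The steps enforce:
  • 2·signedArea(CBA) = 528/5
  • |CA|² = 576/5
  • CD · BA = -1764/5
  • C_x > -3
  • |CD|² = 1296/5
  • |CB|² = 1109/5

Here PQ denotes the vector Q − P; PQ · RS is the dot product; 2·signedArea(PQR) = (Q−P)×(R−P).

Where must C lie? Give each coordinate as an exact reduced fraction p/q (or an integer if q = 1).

C = (-12/5, 11/5)

1. C_x = -12/5  [CD · BA = -1764/5 ∩ 2·signedArea(CBA) = 528/5]
2. C_y = 11/5  [CD · BA = -1764/5 ∩ 2·signedArea(CBA) = 528/5]
   → C = (-12/5, 11/5)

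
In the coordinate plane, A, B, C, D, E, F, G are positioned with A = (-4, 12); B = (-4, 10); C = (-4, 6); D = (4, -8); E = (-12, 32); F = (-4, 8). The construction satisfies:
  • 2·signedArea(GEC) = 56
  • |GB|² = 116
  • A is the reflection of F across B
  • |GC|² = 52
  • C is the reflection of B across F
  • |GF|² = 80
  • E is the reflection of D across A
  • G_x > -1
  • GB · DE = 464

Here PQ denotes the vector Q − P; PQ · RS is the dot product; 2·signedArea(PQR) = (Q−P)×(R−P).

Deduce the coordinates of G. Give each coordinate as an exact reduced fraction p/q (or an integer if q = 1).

1. G_x = 0  [2·signedArea(GEC) = 56 ∩ GB · DE = 464]
2. G_y = 0  [2·signedArea(GEC) = 56 ∩ GB · DE = 464]
   → G = (0, 0)

G = (0, 0)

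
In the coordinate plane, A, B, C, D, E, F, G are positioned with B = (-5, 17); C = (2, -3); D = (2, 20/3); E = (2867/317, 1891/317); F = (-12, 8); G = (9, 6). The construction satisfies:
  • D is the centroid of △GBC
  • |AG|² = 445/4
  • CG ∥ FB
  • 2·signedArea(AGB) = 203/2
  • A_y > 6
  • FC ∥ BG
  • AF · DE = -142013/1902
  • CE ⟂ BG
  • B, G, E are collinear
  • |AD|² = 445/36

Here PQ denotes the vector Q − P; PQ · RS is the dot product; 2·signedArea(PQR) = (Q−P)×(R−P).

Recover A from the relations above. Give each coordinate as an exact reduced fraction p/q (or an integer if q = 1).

1. A_x = -3/2  [AF · DE = -142013/1902 ∩ 2·signedArea(AGB) = 203/2]
2. A_y = 7  [AF · DE = -142013/1902 ∩ 2·signedArea(AGB) = 203/2]
   → A = (-3/2, 7)

A = (-3/2, 7)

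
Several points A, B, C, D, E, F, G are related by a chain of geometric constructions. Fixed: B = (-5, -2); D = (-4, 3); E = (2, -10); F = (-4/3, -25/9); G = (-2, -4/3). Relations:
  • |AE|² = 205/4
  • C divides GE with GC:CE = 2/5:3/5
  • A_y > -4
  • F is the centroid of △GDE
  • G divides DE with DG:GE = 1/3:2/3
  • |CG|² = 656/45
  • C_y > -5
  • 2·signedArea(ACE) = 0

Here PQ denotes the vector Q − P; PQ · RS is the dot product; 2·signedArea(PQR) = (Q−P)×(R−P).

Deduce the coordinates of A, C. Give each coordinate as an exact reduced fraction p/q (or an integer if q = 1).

1. C_x = -2/5  [C divides GE with GC:CE = 2/5:3/5]
2. C_y = -24/5  [C divides GE with GC:CE = 2/5:3/5]
   → C = (-2/5, -24/5)
3. A_x = -1  [line 26/5·x + 12/5·y + 68/5 = 0 ∩ |AE|² = 205/4]
4. A_y = -7/2  [line 26/5·x + 12/5·y + 68/5 = 0 ∩ |AE|² = 205/4]
   → A = (-1, -7/2)

A = (-1, -7/2)
C = (-2/5, -24/5)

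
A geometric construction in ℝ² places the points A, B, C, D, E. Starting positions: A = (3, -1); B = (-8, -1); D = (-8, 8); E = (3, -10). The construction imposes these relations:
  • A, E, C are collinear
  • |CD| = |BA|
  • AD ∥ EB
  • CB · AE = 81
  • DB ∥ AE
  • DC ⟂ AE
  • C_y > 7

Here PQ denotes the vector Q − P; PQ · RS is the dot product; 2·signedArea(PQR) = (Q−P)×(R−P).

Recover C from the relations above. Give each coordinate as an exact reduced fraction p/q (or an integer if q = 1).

1. C_x = 3  [A, E, C are collinear ∩ DC ⟂ AE]
2. C_y = 8  [A, E, C are collinear ∩ DC ⟂ AE]
   → C = (3, 8)

C = (3, 8)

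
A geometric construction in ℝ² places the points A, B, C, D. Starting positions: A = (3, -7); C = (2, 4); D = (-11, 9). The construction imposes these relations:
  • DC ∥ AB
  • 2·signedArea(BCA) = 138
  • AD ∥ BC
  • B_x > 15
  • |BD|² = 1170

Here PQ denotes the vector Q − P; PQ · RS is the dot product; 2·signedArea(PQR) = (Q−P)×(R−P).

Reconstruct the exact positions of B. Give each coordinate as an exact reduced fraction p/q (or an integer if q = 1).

B = (16, -12)

1. B_x = 16  [AD ∥ BC ∩ DC ∥ AB]
2. B_y = -12  [AD ∥ BC ∩ DC ∥ AB]
   → B = (16, -12)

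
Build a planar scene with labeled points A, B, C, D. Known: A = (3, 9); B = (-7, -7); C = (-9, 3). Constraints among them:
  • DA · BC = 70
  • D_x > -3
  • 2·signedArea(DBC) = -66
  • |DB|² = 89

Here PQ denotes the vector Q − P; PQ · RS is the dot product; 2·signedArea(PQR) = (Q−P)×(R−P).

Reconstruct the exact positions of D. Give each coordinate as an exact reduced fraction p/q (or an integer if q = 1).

D = (-2, 1)

1. D_x = -2  [DA · BC = 70 ∩ 2·signedArea(DBC) = -66]
2. D_y = 1  [DA · BC = 70 ∩ 2·signedArea(DBC) = -66]
   → D = (-2, 1)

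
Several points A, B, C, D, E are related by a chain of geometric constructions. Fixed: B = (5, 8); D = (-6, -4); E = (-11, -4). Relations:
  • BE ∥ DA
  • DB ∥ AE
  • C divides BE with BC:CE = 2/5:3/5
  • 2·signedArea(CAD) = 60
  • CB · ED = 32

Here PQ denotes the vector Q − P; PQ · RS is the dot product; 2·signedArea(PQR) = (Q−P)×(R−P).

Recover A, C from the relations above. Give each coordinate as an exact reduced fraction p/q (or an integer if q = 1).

A = (-22, -16)
C = (-7/5, 16/5)

1. A_x = -22  [DB ∥ AE ∩ BE ∥ DA]
2. A_y = -16  [DB ∥ AE ∩ BE ∥ DA]
   → A = (-22, -16)
3. C_x = -7/5  [C divides BE with BC:CE = 2/5:3/5]
4. C_y = 16/5  [C divides BE with BC:CE = 2/5:3/5]
   → C = (-7/5, 16/5)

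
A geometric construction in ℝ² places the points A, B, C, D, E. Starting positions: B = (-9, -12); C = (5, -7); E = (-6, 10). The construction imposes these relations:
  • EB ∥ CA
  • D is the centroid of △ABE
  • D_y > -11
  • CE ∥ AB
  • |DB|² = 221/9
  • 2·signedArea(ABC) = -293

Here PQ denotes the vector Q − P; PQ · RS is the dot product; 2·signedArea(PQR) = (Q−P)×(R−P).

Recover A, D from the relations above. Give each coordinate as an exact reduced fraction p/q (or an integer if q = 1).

A = (2, -29)
D = (-13/3, -31/3)

1. A_x = 2  [CE ∥ AB ∩ EB ∥ CA]
2. A_y = -29  [CE ∥ AB ∩ EB ∥ CA]
   → A = (2, -29)
3. D_x = -13/3  [D is the centroid of △ABE]
4. D_y = -31/3  [D is the centroid of △ABE]
   → D = (-13/3, -31/3)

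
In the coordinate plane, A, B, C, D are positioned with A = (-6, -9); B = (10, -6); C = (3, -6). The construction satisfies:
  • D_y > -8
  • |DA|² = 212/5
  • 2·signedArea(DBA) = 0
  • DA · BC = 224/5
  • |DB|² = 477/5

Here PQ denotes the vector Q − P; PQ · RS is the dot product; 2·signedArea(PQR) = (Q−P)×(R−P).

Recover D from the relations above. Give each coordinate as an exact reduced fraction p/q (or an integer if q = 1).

D = (2/5, -39/5)

1. D_x = 2/5  [2·signedArea(DBA) = 0 ∩ DA · BC = 224/5]
2. D_y = -39/5  [2·signedArea(DBA) = 0 ∩ DA · BC = 224/5]
   → D = (2/5, -39/5)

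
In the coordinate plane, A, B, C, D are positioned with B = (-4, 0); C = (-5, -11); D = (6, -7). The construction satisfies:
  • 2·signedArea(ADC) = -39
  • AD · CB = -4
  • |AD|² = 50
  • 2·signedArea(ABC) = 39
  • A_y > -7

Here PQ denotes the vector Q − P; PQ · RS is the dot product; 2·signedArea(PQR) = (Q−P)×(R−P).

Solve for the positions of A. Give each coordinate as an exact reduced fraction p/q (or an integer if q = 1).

1. A_x = -1  [2·signedArea(ADC) = -39 ∩ AD · CB = -4]
2. A_y = -6  [2·signedArea(ADC) = -39 ∩ AD · CB = -4]
   → A = (-1, -6)

A = (-1, -6)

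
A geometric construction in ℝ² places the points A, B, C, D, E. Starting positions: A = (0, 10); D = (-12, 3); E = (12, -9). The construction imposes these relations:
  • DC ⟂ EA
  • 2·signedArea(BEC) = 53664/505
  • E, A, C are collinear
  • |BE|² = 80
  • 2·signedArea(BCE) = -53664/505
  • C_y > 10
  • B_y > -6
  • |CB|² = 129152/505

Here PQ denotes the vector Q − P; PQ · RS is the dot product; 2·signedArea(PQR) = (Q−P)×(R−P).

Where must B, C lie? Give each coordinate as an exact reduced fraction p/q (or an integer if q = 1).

B = (4, -5)
C = (-132/505, 5259/505)

1. C_x = -132/505  [E, A, C are collinear ∩ DC ⟂ EA]
2. C_y = 5259/505  [E, A, C are collinear ∩ DC ⟂ EA]
   → C = (-132/505, 5259/505)
3. B_x = 4  [line -9804/505·x + -6192/505·y + 8256/505 = 0 ∩ |BE|² = 80]
4. B_y = -5  [line -9804/505·x + -6192/505·y + 8256/505 = 0 ∩ |BE|² = 80]
   → B = (4, -5)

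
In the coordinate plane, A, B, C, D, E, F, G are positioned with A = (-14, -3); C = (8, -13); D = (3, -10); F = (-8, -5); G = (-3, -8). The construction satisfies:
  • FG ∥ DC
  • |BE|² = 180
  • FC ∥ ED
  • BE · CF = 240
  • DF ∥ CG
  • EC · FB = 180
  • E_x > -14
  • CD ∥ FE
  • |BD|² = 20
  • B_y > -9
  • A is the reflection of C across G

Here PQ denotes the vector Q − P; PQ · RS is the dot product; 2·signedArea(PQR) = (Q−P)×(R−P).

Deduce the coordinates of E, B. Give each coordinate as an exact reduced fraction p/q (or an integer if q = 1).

1. E_x = -13  [FC ∥ ED ∩ CD ∥ FE]
2. E_y = -2  [FC ∥ ED ∩ CD ∥ FE]
   → E = (-13, -2)
3. B_x = -1  [BE · CF = 240 ∩ EC · FB = 180]
4. B_y = -8  [BE · CF = 240 ∩ EC · FB = 180]
   → B = (-1, -8)

B = (-1, -8)
E = (-13, -2)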